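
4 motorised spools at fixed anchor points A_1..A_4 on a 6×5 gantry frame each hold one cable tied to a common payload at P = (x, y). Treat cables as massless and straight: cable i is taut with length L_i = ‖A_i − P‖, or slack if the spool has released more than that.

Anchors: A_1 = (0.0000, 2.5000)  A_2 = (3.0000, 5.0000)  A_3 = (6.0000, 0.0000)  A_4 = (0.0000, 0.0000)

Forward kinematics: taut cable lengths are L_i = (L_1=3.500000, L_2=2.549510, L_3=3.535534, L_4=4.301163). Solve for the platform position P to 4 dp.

(3.5000, 2.5000)

circle eqns → linear via eq_j − eq_1; set c_j = A_j·A_j − L_j²
c_1 = 0.0000+6.2500−12.2500 = -6.0000
-6.0000·x − 5.0000·y = c_1−c_2 = -33.5000
-12.0000·x + 5.0000·y = c_1−c_3 = -29.5000
0.0000·x + 5.0000·y = c_1−c_4 = 12.5000
solve first two rows → x=3.5000, y=2.5000
check cable 4: ‖A_4−P‖² = 18.5000 ≈ L_4² = 18.5000 ✓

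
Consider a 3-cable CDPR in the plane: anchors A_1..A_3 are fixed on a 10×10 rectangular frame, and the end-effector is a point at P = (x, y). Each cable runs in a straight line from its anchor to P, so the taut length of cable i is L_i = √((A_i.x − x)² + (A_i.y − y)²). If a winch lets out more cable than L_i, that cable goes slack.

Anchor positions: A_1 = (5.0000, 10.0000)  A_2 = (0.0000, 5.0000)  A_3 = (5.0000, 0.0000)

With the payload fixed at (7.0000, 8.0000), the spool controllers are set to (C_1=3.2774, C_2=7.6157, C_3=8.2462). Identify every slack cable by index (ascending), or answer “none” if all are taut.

1

cable 1: L_1 = ‖A_1−P‖ = 2.8284;  C_1 = 3.2774 → slack
cable 2: L_2 = ‖A_2−P‖ = 7.6158;  C_2 = 7.6157 → taut
cable 3: L_3 = ‖A_3−P‖ = 8.2462;  C_3 = 8.2462 → taut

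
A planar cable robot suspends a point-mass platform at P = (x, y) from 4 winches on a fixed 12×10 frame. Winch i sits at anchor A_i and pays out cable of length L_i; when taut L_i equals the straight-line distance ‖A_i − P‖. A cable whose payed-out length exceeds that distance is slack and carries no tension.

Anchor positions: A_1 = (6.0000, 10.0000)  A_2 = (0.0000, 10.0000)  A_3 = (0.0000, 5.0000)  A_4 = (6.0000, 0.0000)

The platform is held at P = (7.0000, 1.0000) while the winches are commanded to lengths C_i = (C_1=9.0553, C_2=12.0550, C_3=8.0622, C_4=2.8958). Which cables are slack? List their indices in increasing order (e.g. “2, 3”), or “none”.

i=1: geometric 9.0554 vs commanded 9.0553 ⇒ taut
i=2: geometric 11.4018 vs commanded 12.0550 ⇒ slack
i=3: geometric 8.0623 vs commanded 8.0622 ⇒ taut
i=4: geometric 1.4142 vs commanded 2.8958 ⇒ slack

2, 4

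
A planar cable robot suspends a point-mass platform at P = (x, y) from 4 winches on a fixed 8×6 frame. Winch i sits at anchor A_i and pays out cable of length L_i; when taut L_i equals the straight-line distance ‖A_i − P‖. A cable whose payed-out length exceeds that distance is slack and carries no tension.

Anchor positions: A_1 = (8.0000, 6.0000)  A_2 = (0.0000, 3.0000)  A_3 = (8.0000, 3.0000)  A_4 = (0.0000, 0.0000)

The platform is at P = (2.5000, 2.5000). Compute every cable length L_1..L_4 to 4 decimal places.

(6.5192, 2.5495, 5.5227, 3.5355)

cable 1: Δx=5.5000, Δy=3.5000; L_1 = √(Δx²+Δy²) = 6.5192
cable 2: Δx=-2.5000, Δy=0.5000; L_2 = √(Δx²+Δy²) = 2.5495
cable 3: Δx=5.5000, Δy=0.5000; L_3 = √(Δx²+Δy²) = 5.5227
cable 4: Δx=-2.5000, Δy=-2.5000; L_4 = √(Δx²+Δy²) = 3.5355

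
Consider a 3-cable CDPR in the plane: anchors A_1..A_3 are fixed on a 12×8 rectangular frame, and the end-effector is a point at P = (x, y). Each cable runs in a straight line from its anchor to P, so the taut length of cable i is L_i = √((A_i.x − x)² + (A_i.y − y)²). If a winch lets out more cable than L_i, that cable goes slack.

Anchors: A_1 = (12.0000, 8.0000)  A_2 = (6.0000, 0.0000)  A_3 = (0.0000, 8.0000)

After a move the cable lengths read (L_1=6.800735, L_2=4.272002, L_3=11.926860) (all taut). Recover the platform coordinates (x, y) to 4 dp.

(10.0000, 1.5000)

circle eqns → linear via eq_j − eq_1; set k_j = A_j·A_j − L_j²
k_1 = 144.0000+64.0000−46.2500 = 161.7500
12.0000·x + 16.0000·y = k_1−k_2 = 144.0000
24.0000·x + 0.0000·y = k_1−k_3 = 240.0000
solve first two rows → x=10.0000, y=1.5000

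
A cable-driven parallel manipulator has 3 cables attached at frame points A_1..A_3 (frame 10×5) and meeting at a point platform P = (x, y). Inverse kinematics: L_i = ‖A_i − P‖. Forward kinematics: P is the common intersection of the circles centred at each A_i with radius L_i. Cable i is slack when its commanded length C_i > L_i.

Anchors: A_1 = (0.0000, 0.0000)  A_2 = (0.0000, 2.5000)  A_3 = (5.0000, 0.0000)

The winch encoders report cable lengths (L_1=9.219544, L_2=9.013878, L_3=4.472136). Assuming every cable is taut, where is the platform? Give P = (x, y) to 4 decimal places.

(9.0000, 2.0000)

each cable: (A_i−P)·(A_i−P) = L_i²; let c_i = ‖A_i‖²−L_i²
c_1 = 0.0000+0.0000−85.0000 = -85.0000
row 1: 0.0000x − 5.0000y = -10.0000  (c_2=-75.0000)
row 2: -10.0000x + 0.0000y = -90.0000  (c_3=5.0000)
Cramer on rows 1–2 → x = 9.0000, y = 2.0000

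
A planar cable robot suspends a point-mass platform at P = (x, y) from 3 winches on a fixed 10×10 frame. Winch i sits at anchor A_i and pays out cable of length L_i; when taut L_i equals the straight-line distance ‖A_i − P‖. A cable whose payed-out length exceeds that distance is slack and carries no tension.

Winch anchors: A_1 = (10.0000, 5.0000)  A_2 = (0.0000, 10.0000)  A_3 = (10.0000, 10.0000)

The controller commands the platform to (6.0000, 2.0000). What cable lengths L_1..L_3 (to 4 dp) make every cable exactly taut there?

(5.0000, 10.0000, 8.9443)

L_1: Δ = A_1−P = (4.0000, 3.0000) → ‖Δ‖ = √25.0000 = 5.0000
L_2: Δ = A_2−P = (-6.0000, 8.0000) → ‖Δ‖ = √100.0000 = 10.0000
L_3: Δ = A_3−P = (4.0000, 8.0000) → ‖Δ‖ = √80.0000 = 8.9443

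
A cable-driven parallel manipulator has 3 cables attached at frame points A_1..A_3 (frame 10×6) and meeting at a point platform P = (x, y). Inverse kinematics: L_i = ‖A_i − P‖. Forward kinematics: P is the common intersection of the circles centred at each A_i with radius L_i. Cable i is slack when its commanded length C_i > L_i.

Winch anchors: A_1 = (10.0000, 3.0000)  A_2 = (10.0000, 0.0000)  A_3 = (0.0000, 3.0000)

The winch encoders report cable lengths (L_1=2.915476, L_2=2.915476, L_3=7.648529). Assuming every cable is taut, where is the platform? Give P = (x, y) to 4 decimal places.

each cable: (A_i−P)·(A_i−P) = L_i²; let q_i = ‖A_i‖²−L_i²
q_1 = 100.0000+9.0000−8.5000 = 100.5000
row 1: 0.0000x + 6.0000y = 9.0000  (q_2=91.5000)
row 2: 20.0000x + 0.0000y = 150.0000  (q_3=-49.5000)
Cramer on rows 1–2 → x = 7.5000, y = 1.5000

(7.5000, 1.5000)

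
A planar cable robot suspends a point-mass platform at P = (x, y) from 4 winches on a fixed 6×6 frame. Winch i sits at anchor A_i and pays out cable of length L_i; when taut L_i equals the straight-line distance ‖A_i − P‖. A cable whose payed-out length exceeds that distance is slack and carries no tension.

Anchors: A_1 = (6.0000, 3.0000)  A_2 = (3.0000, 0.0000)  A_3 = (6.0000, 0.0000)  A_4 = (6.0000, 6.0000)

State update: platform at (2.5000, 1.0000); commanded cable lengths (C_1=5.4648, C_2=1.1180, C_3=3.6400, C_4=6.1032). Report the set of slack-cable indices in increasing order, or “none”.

cable 1: √((3.5000)²+(2.0000)²)=4.0311, C_1=5.4648: slack
cable 2: √((0.5000)²+(-1.0000)²)=1.1180, C_2=1.1180: taut
cable 3: √((3.5000)²+(-1.0000)²)=3.6401, C_3=3.6400: taut
cable 4: √((3.5000)²+(5.0000)²)=6.1033, C_4=6.1032: taut

1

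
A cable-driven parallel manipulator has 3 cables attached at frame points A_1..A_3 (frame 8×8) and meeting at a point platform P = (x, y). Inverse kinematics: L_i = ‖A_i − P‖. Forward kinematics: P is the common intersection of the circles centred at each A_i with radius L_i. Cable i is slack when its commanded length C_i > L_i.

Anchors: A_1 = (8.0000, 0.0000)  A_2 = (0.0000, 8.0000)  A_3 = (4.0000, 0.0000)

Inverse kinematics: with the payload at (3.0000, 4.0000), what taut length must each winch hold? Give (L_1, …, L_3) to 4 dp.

(6.4031, 5.0000, 4.1231)

cable 1: Δx=5.0000, Δy=-4.0000; L_1 = √(Δx²+Δy²) = 6.4031
cable 2: Δx=-3.0000, Δy=4.0000; L_2 = √(Δx²+Δy²) = 5.0000
cable 3: Δx=1.0000, Δy=-4.0000; L_3 = √(Δx²+Δy²) = 4.1231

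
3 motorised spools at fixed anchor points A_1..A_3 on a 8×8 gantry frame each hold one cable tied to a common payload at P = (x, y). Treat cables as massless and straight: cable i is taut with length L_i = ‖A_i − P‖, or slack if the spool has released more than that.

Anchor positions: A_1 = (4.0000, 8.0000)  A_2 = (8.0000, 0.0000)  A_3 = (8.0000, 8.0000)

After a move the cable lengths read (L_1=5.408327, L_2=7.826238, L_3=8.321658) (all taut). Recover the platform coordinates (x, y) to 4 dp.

(1.0000, 3.5000)

each cable: (A_i−P)·(A_i−P) = L_i²; let c_i = ‖A_i‖²−L_i²
c_1 = 16.0000+64.0000−29.2500 = 50.7500
row 1: -8.0000x + 16.0000y = 48.0000  (c_2=2.7500)
row 2: -8.0000x + 0.0000y = -8.0000  (c_3=58.7500)
Cramer on rows 1–2 → x = 1.0000, y = 3.5000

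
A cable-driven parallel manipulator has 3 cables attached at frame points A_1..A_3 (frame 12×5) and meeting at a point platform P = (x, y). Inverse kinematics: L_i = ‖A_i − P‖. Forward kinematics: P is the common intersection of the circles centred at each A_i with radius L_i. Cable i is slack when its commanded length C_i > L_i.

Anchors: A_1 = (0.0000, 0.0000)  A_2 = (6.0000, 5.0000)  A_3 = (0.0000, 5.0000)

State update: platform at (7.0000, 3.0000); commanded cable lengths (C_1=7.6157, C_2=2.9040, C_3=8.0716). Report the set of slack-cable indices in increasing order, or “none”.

2, 3

cable 1: L_1 = ‖A_1−P‖ = 7.6158;  C_1 = 7.6157 → taut
cable 2: L_2 = ‖A_2−P‖ = 2.2361;  C_2 = 2.9040 → slack
cable 3: L_3 = ‖A_3−P‖ = 7.2801;  C_3 = 8.0716 → slack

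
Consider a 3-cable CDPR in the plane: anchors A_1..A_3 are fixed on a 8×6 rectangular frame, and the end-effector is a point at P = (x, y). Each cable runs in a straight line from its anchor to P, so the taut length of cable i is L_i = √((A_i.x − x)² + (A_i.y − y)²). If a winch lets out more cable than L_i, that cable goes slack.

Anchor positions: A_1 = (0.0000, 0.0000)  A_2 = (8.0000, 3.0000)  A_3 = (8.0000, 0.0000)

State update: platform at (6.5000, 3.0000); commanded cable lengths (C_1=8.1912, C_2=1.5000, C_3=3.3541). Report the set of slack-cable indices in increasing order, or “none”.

cable 1: √((-6.5000)²+(-3.0000)²)=7.1589, C_1=8.1912: slack
cable 2: √((1.5000)²+(0.0000)²)=1.5000, C_2=1.5000: taut
cable 3: √((1.5000)²+(-3.0000)²)=3.3541, C_3=3.3541: taut

1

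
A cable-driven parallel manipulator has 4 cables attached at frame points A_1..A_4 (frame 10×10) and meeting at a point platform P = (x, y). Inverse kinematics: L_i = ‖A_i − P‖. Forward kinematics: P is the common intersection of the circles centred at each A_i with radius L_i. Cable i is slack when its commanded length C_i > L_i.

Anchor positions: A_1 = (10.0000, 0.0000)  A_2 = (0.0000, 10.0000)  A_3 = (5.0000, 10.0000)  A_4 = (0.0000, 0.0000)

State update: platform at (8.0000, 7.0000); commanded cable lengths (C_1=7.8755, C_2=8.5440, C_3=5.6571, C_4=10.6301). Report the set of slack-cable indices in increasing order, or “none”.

cable 1: L_1 = ‖A_1−P‖ = 7.2801;  C_1 = 7.8755 → slack
cable 2: L_2 = ‖A_2−P‖ = 8.5440;  C_2 = 8.5440 → taut
cable 3: L_3 = ‖A_3−P‖ = 4.2426;  C_3 = 5.6571 → slack
cable 4: L_4 = ‖A_4−P‖ = 10.6301;  C_4 = 10.6301 → taut

1, 3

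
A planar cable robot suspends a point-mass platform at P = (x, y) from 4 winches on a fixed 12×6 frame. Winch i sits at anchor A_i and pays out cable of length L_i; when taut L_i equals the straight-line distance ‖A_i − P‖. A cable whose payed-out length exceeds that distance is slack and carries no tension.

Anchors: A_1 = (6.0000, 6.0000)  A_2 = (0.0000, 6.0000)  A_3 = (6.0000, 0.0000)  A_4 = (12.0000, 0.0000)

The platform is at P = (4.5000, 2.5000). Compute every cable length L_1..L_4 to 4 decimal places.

L_1 = √((6.0000−4.5000)² + (6.0000−2.5000)²) = 3.8079
L_2 = √((0.0000−4.5000)² + (6.0000−2.5000)²) = 5.7009
L_3 = √((6.0000−4.5000)² + (0.0000−2.5000)²) = 2.9155
L_4 = √((12.0000−4.5000)² + (0.0000−2.5000)²) = 7.9057

(3.8079, 5.7009, 2.9155, 7.9057)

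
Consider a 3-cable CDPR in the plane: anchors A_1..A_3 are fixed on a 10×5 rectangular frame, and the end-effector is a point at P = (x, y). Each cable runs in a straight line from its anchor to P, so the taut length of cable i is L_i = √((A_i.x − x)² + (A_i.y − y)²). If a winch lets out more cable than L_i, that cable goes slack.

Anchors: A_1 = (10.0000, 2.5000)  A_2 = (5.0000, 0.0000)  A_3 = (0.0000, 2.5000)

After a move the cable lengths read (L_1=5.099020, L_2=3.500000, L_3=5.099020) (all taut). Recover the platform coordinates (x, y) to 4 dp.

(5.0000, 3.5000)

each cable: (A_i−P)·(A_i−P) = L_i²; let k_i = ‖A_i‖²−L_i²
k_1 = 100.0000+6.2500−26.0000 = 80.2500
row 1: 10.0000x + 5.0000y = 67.5000  (k_2=12.7500)
row 2: 20.0000x + 0.0000y = 100.0000  (k_3=-19.7500)
Cramer on rows 1–2 → x = 5.0000, y = 3.5000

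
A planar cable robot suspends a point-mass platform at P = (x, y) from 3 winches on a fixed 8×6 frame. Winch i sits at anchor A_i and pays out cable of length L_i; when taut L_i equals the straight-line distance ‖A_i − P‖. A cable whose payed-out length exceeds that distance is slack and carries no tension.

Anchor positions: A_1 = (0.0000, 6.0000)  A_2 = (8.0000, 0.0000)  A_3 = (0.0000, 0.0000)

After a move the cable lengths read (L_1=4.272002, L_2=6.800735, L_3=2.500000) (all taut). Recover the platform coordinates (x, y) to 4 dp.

(1.5000, 2.0000)

expand ‖A_i−P‖²=L_i² and subtract eq 1 (c_i ≔ ‖A_i‖²−L_i²)
c_1 = 0.0000+36.0000−18.2500 = 17.7500
eq1−eq2 → [-16.0000  12.0000]·P = 0.0000
eq1−eq3 → [0.0000  12.0000]·P = 24.0000
2×2 solve → P = (1.5000, 2.0000)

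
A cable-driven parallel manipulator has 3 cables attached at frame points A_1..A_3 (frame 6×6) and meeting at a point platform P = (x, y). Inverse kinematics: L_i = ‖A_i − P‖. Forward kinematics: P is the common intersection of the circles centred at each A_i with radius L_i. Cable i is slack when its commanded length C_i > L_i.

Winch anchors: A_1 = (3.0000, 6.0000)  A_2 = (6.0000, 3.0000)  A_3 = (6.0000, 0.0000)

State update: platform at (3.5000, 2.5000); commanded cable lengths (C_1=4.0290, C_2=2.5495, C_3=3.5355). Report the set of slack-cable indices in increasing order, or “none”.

1

i=1: geometric 3.5355 vs commanded 4.0290 ⇒ slack
i=2: geometric 2.5495 vs commanded 2.5495 ⇒ taut
i=3: geometric 3.5355 vs commanded 3.5355 ⇒ taut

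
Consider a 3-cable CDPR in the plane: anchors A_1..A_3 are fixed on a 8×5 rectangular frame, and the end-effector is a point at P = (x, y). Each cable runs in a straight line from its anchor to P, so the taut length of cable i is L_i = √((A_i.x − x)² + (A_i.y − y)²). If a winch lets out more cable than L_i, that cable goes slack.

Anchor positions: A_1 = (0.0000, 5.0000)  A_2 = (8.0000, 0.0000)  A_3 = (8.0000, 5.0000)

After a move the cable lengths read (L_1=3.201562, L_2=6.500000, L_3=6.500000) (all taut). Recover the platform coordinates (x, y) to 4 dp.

expand ‖A_i−P‖²=L_i² and subtract eq 1 (c_i ≔ ‖A_i‖²−L_i²)
c_1 = 0.0000+25.0000−10.2500 = 14.7500
eq1−eq2 → [-16.0000  10.0000]·P = -7.0000
eq1−eq3 → [-16.0000  0.0000]·P = -32.0000
2×2 solve → P = (2.0000, 2.5000)

(2.0000, 2.5000)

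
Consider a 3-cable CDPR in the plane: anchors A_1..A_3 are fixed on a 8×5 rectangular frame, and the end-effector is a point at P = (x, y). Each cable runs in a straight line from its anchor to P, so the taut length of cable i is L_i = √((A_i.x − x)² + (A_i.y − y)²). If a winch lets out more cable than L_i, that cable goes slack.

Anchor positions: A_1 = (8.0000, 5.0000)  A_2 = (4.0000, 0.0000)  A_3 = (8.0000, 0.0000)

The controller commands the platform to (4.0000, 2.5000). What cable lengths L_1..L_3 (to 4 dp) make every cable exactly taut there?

(4.7170, 2.5000, 4.7170)

L_1 = √((8.0000−4.0000)² + (5.0000−2.5000)²) = 4.7170
L_2 = √((4.0000−4.0000)² + (0.0000−2.5000)²) = 2.5000
L_3 = √((8.0000−4.0000)² + (0.0000−2.5000)²) = 4.7170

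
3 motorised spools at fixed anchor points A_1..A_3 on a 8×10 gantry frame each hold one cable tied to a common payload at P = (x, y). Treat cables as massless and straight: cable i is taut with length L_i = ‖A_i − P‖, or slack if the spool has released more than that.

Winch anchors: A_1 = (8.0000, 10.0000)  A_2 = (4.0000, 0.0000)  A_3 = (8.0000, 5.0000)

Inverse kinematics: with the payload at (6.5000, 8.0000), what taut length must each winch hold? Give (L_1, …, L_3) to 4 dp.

L_1 = √((8.0000−6.5000)² + (10.0000−8.0000)²) = 2.5000
L_2 = √((4.0000−6.5000)² + (0.0000−8.0000)²) = 8.3815
L_3 = √((8.0000−6.5000)² + (5.0000−8.0000)²) = 3.3541

(2.5000, 8.3815, 3.3541)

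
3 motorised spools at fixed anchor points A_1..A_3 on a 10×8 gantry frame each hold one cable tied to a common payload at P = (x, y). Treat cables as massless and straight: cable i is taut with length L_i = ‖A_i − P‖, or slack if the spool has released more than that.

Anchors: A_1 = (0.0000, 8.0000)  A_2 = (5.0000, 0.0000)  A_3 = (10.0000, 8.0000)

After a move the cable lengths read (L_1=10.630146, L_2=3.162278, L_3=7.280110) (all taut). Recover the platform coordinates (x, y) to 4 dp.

each cable: (A_i−P)·(A_i−P) = L_i²; let k_i = ‖A_i‖²−L_i²
k_1 = 0.0000+64.0000−113.0000 = -49.0000
row 1: -10.0000x + 16.0000y = -64.0000  (k_2=15.0000)
row 2: -20.0000x + 0.0000y = -160.0000  (k_3=111.0000)
Cramer on rows 1–2 → x = 8.0000, y = 1.0000

(8.0000, 1.0000)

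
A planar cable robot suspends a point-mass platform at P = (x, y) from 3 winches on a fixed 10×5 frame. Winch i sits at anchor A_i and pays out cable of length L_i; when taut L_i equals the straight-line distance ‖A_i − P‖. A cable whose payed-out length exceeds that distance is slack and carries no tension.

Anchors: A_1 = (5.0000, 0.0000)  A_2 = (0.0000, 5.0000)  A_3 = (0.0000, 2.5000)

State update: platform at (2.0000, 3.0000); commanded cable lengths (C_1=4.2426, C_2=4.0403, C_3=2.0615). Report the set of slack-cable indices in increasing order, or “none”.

2

cable 1: √((3.0000)²+(-3.0000)²)=4.2426, C_1=4.2426: taut
cable 2: √((-2.0000)²+(2.0000)²)=2.8284, C_2=4.0403: slack
cable 3: √((-2.0000)²+(-0.5000)²)=2.0616, C_3=2.0615: taut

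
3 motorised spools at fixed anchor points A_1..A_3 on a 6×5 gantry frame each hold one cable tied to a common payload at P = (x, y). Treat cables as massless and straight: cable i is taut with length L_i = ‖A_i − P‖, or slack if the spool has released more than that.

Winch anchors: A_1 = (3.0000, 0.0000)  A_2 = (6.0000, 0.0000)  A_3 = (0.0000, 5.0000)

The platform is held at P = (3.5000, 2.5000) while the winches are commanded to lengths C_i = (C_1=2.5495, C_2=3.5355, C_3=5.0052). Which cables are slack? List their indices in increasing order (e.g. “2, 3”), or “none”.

3

cable 1: L_1 = ‖A_1−P‖ = 2.5495;  C_1 = 2.5495 → taut
cable 2: L_2 = ‖A_2−P‖ = 3.5355;  C_2 = 3.5355 → taut
cable 3: L_3 = ‖A_3−P‖ = 4.3012;  C_3 = 5.0052 → slack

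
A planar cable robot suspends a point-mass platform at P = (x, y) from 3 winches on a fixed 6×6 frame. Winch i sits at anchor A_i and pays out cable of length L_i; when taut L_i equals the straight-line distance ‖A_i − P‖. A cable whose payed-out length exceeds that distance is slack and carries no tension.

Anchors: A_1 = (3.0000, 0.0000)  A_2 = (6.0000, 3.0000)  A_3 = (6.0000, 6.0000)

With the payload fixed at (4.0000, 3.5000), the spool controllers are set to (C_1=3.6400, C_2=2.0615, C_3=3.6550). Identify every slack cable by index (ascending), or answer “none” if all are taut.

cable 1: L_1 = ‖A_1−P‖ = 3.6401;  C_1 = 3.6400 → taut
cable 2: L_2 = ‖A_2−P‖ = 2.0616;  C_2 = 2.0615 → taut
cable 3: L_3 = ‖A_3−P‖ = 3.2016;  C_3 = 3.6550 → slack

3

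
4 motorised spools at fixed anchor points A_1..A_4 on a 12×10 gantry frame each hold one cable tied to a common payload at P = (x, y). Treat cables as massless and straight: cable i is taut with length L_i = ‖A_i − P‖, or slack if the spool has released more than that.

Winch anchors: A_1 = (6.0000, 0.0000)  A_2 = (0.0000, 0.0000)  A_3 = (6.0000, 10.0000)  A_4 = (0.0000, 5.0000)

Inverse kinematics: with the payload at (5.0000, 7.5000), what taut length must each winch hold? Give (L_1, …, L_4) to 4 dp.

(7.5664, 9.0139, 2.6926, 5.5902)

L_1 = √((6.0000−5.0000)² + (0.0000−7.5000)²) = 7.5664
L_2 = √((0.0000−5.0000)² + (0.0000−7.5000)²) = 9.0139
L_3 = √((6.0000−5.0000)² + (10.0000−7.5000)²) = 2.6926
L_4 = √((0.0000−5.0000)² + (5.0000−7.5000)²) = 5.5902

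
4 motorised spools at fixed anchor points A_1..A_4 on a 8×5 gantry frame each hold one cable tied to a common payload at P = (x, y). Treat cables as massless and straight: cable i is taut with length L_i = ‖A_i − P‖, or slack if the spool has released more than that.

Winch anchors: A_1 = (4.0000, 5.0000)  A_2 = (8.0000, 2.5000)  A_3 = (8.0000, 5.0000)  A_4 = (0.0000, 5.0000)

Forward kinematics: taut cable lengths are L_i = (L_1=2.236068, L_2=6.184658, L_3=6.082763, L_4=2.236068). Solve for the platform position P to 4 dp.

expand ‖A_i−P‖²=L_i² and subtract eq 1 (q_i ≔ ‖A_i‖²−L_i²)
q_1 = 16.0000+25.0000−5.0000 = 36.0000
eq1−eq2 → [-8.0000  5.0000]·P = 4.0000
eq1−eq3 → [-8.0000  0.0000]·P = -16.0000
eq1−eq4 → [8.0000  0.0000]·P = 16.0000
2×2 solve → P = (2.0000, 4.0000)
check cable 4: ‖A_4−P‖² = 5.0000 ≈ L_4² = 5.0000 ✓

(2.0000, 4.0000)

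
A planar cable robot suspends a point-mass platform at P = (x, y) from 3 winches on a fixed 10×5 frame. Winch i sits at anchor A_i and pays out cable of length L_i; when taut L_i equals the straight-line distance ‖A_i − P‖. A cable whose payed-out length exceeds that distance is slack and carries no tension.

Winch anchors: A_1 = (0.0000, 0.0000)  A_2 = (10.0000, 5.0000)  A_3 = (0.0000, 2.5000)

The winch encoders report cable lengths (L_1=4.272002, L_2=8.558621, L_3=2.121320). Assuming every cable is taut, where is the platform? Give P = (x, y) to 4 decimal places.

expand ‖A_i−P‖²=L_i² and subtract eq 1 (c_i ≔ ‖A_i‖²−L_i²)
c_1 = 0.0000+0.0000−18.2500 = -18.2500
eq1−eq2 → [-20.0000  -10.0000]·P = -70.0000
eq1−eq3 → [0.0000  -5.0000]·P = -20.0000
2×2 solve → P = (1.5000, 4.0000)

(1.5000, 4.0000)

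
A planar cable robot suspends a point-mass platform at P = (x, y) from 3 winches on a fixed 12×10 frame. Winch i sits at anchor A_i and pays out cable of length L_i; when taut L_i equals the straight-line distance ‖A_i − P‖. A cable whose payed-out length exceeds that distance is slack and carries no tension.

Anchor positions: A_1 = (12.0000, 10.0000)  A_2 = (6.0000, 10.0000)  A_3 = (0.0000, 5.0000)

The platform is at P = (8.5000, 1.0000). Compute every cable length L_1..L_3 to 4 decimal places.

L_1 = √((12.0000−8.5000)² + (10.0000−1.0000)²) = 9.6566
L_2 = √((6.0000−8.5000)² + (10.0000−1.0000)²) = 9.3408
L_3 = √((0.0000−8.5000)² + (5.0000−1.0000)²) = 9.3941

(9.6566, 9.3408, 9.3941)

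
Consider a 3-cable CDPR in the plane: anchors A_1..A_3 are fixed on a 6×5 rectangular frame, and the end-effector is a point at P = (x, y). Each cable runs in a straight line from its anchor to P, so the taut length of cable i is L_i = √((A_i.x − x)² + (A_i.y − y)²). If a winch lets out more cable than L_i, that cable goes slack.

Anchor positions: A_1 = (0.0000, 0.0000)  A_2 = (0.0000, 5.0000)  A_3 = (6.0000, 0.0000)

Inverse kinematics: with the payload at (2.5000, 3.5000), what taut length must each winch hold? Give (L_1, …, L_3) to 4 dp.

(4.3012, 2.9155, 4.9497)

L_1 = √((0.0000−2.5000)² + (0.0000−3.5000)²) = 4.3012
L_2 = √((0.0000−2.5000)² + (5.0000−3.5000)²) = 2.9155
L_3 = √((6.0000−2.5000)² + (0.0000−3.5000)²) = 4.9497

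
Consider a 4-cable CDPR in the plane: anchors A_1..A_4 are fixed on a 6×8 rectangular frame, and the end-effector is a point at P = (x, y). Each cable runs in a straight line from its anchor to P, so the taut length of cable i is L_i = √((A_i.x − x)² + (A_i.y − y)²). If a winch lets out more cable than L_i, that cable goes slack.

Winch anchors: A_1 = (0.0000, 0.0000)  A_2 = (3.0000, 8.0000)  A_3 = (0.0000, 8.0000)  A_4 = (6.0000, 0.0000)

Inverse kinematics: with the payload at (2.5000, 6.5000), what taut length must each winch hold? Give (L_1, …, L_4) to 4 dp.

(6.9642, 1.5811, 2.9155, 7.3824)

L_1: Δ = A_1−P = (-2.5000, -6.5000) → ‖Δ‖ = √48.5000 = 6.9642
L_2: Δ = A_2−P = (0.5000, 1.5000) → ‖Δ‖ = √2.5000 = 1.5811
L_3: Δ = A_3−P = (-2.5000, 1.5000) → ‖Δ‖ = √8.5000 = 2.9155
L_4: Δ = A_4−P = (3.5000, -6.5000) → ‖Δ‖ = √54.5000 = 7.3824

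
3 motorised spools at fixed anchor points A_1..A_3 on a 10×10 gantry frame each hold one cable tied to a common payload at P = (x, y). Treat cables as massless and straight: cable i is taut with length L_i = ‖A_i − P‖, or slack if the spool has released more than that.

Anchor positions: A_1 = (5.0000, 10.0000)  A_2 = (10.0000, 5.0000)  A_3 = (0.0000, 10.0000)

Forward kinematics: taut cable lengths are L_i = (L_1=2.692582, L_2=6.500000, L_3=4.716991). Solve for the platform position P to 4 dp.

(4.0000, 7.5000)

each cable: (A_i−P)·(A_i−P) = L_i²; let k_i = ‖A_i‖²−L_i²
k_1 = 25.0000+100.0000−7.2500 = 117.7500
row 1: -10.0000x + 10.0000y = 35.0000  (k_2=82.7500)
row 2: 10.0000x + 0.0000y = 40.0000  (k_3=77.7500)
Cramer on rows 1–2 → x = 4.0000, y = 7.5000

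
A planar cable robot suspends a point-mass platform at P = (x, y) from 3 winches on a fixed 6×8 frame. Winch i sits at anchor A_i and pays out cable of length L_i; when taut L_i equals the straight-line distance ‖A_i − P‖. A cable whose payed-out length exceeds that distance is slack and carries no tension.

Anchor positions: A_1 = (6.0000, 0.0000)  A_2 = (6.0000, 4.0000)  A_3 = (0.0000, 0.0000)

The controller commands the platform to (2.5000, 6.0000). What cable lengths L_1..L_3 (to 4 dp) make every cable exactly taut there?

cable 1: Δx=3.5000, Δy=-6.0000; L_1 = √(Δx²+Δy²) = 6.9462
cable 2: Δx=3.5000, Δy=-2.0000; L_2 = √(Δx²+Δy²) = 4.0311
cable 3: Δx=-2.5000, Δy=-6.0000; L_3 = √(Δx²+Δy²) = 6.5000

(6.9462, 4.0311, 6.5000)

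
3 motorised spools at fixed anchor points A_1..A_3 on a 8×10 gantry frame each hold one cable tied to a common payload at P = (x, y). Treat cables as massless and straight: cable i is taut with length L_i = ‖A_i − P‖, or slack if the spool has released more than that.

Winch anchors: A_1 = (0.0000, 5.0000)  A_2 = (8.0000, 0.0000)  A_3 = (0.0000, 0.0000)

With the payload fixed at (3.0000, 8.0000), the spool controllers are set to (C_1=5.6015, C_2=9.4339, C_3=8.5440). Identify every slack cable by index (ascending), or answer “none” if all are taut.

1

cable 1: √((-3.0000)²+(-3.0000)²)=4.2426, C_1=5.6015: slack
cable 2: √((5.0000)²+(-8.0000)²)=9.4340, C_2=9.4339: taut
cable 3: √((-3.0000)²+(-8.0000)²)=8.5440, C_3=8.5440: taut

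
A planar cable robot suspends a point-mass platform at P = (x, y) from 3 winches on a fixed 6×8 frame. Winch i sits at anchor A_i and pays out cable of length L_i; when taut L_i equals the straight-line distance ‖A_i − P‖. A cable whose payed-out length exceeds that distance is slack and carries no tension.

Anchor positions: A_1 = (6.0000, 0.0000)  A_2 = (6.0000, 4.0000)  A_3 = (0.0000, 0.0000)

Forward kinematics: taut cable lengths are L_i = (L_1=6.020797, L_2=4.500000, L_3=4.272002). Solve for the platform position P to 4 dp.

circle eqns → linear via eq_j − eq_1; set q_j = A_j·A_j − L_j²
q_1 = 36.0000+0.0000−36.2500 = -0.2500
0.0000·x − 8.0000·y = q_1−q_2 = -32.0000
12.0000·x + 0.0000·y = q_1−q_3 = 18.0000
solve first two rows → x=1.5000, y=4.0000

(1.5000, 4.0000)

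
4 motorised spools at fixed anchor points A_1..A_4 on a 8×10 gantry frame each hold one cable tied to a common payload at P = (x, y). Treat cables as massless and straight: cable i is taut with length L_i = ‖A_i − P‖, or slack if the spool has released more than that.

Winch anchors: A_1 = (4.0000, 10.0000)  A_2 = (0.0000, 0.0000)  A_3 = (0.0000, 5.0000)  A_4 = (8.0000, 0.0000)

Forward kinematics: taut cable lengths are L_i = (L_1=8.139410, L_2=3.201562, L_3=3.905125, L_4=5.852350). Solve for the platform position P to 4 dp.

circle eqns → linear via eq_j − eq_1; set c_j = A_j·A_j − L_j²
c_1 = 16.0000+100.0000−66.2500 = 49.7500
8.0000·x + 20.0000·y = c_1−c_2 = 60.0000
8.0000·x + 10.0000·y = c_1−c_3 = 40.0000
-8.0000·x + 20.0000·y = c_1−c_4 = 20.0000
solve first two rows → x=2.5000, y=2.0000
check cable 4: ‖A_4−P‖² = 34.2500 ≈ L_4² = 34.2500 ✓

(2.5000, 2.0000)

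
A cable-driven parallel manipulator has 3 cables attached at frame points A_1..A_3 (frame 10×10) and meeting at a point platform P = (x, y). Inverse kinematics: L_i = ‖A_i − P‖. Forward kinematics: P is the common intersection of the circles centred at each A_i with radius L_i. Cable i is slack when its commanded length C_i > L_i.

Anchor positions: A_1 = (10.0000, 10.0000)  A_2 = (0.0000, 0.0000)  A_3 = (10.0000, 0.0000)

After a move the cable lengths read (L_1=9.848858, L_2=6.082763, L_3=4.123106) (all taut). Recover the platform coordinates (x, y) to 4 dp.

(6.0000, 1.0000)

expand ‖A_i−P‖²=L_i² and subtract eq 1 (k_i ≔ ‖A_i‖²−L_i²)
k_1 = 100.0000+100.0000−97.0000 = 103.0000
eq1−eq2 → [20.0000  20.0000]·P = 140.0000
eq1−eq3 → [0.0000  20.0000]·P = 20.0000
2×2 solve → P = (6.0000, 1.0000)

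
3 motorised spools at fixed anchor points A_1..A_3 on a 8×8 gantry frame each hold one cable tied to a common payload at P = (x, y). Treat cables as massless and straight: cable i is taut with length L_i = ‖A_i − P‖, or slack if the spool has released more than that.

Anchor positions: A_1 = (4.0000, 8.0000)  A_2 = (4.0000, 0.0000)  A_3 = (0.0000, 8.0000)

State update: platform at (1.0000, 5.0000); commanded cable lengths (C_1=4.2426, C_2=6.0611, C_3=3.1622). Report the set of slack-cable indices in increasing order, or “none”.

i=1: geometric 4.2426 vs commanded 4.2426 ⇒ taut
i=2: geometric 5.8310 vs commanded 6.0611 ⇒ slack
i=3: geometric 3.1623 vs commanded 3.1622 ⇒ taut

2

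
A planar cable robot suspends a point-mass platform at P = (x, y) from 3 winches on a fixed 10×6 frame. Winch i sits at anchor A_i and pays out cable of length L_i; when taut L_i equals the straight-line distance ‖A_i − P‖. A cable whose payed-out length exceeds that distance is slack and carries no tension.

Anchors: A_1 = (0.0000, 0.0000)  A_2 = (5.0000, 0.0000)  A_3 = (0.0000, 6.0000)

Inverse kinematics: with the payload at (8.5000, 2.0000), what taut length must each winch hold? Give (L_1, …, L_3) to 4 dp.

(8.7321, 4.0311, 9.3941)

cable 1: Δx=-8.5000, Δy=-2.0000; L_1 = √(Δx²+Δy²) = 8.7321
cable 2: Δx=-3.5000, Δy=-2.0000; L_2 = √(Δx²+Δy²) = 4.0311
cable 3: Δx=-8.5000, Δy=4.0000; L_3 = √(Δx²+Δy²) = 9.3941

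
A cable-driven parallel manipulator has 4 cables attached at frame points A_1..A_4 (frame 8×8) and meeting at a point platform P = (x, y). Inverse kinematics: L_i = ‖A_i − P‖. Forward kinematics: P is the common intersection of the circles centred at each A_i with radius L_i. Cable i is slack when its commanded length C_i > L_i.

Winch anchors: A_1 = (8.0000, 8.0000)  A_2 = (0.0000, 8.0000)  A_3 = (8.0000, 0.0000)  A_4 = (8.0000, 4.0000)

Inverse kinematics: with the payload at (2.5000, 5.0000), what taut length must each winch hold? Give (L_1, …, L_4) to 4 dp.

L_1 = √((8.0000−2.5000)² + (8.0000−5.0000)²) = 6.2650
L_2 = √((0.0000−2.5000)² + (8.0000−5.0000)²) = 3.9051
L_3 = √((8.0000−2.5000)² + (0.0000−5.0000)²) = 7.4330
L_4 = √((8.0000−2.5000)² + (4.0000−5.0000)²) = 5.5902

(6.2650, 3.9051, 7.4330, 5.5902)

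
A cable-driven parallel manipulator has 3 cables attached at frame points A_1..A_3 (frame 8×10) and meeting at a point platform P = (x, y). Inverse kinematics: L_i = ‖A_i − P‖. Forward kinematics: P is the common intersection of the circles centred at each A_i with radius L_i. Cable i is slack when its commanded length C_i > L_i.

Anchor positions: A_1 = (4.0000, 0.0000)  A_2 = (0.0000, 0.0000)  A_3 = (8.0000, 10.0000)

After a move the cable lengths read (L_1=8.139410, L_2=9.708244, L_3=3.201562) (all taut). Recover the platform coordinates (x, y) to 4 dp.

circle eqns → linear via eq_j − eq_1; set c_j = A_j·A_j − L_j²
c_1 = 16.0000+0.0000−66.2500 = -50.2500
8.0000·x + 0.0000·y = c_1−c_2 = 44.0000
-8.0000·x − 20.0000·y = c_1−c_3 = -204.0000
solve first two rows → x=5.5000, y=8.0000

(5.5000, 8.0000)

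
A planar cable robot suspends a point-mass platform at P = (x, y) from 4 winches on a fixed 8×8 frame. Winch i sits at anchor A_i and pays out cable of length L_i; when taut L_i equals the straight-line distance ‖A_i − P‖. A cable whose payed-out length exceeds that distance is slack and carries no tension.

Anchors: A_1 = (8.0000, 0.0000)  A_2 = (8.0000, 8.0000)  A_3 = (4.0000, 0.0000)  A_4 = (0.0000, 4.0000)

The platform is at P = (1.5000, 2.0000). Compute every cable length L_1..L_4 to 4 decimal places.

(6.8007, 8.8459, 3.2016, 2.5000)

cable 1: Δx=6.5000, Δy=-2.0000; L_1 = √(Δx²+Δy²) = 6.8007
cable 2: Δx=6.5000, Δy=6.0000; L_2 = √(Δx²+Δy²) = 8.8459
cable 3: Δx=2.5000, Δy=-2.0000; L_3 = √(Δx²+Δy²) = 3.2016
cable 4: Δx=-1.5000, Δy=2.0000; L_4 = √(Δx²+Δy²) = 2.5000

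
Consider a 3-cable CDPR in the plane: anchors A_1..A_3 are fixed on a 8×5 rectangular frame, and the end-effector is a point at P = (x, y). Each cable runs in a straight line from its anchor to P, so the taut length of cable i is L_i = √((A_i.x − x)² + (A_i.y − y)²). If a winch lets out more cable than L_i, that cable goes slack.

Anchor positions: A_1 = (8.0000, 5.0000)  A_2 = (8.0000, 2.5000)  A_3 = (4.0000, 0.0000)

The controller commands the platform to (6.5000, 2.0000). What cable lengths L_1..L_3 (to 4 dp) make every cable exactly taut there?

cable 1: Δx=1.5000, Δy=3.0000; L_1 = √(Δx²+Δy²) = 3.3541
cable 2: Δx=1.5000, Δy=0.5000; L_2 = √(Δx²+Δy²) = 1.5811
cable 3: Δx=-2.5000, Δy=-2.0000; L_3 = √(Δx²+Δy²) = 3.2016

(3.3541, 1.5811, 3.2016)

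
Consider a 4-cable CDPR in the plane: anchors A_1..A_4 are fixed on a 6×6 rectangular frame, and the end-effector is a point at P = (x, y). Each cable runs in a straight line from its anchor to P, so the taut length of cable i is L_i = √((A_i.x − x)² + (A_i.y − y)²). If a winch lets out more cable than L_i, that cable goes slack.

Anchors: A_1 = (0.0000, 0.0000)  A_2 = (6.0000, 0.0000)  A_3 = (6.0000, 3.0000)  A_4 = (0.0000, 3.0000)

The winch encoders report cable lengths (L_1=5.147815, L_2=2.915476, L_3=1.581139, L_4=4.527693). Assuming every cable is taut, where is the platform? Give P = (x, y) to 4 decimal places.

each cable: (A_i−P)·(A_i−P) = L_i²; let c_i = ‖A_i‖²−L_i²
c_1 = 0.0000+0.0000−26.5000 = -26.5000
row 1: -12.0000x + 0.0000y = -54.0000  (c_2=27.5000)
row 2: -12.0000x − 6.0000y = -69.0000  (c_3=42.5000)
row 3: 0.0000x − 6.0000y = -15.0000  (c_4=-11.5000)
Cramer on rows 1–2 → x = 4.5000, y = 2.5000
check cable 4: ‖A_4−P‖² = 20.5000 ≈ L_4² = 20.5000 ✓

(4.5000, 2.5000)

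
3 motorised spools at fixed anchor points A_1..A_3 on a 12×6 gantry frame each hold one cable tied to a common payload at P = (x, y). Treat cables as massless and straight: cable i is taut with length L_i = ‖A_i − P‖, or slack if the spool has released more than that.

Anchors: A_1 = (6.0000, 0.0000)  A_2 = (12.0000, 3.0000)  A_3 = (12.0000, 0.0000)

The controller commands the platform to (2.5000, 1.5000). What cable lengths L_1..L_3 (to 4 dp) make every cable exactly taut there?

(3.8079, 9.6177, 9.6177)

L_1: Δ = A_1−P = (3.5000, -1.5000) → ‖Δ‖ = √14.5000 = 3.8079
L_2: Δ = A_2−P = (9.5000, 1.5000) → ‖Δ‖ = √92.5000 = 9.6177
L_3: Δ = A_3−P = (9.5000, -1.5000) → ‖Δ‖ = √92.5000 = 9.6177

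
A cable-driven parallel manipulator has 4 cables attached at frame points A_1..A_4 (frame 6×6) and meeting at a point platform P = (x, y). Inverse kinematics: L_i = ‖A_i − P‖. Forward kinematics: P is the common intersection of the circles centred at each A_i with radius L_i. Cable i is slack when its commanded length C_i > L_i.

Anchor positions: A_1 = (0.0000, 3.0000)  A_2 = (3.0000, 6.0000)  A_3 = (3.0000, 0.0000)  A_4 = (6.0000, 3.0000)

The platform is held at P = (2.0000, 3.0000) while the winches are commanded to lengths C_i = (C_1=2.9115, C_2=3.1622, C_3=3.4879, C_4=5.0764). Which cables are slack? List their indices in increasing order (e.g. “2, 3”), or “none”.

1, 3, 4

cable 1: √((-2.0000)²+(0.0000)²)=2.0000, C_1=2.9115: slack
cable 2: √((1.0000)²+(3.0000)²)=3.1623, C_2=3.1622: taut
cable 3: √((1.0000)²+(-3.0000)²)=3.1623, C_3=3.4879: slack
cable 4: √((4.0000)²+(0.0000)²)=4.0000, C_4=5.0764: slack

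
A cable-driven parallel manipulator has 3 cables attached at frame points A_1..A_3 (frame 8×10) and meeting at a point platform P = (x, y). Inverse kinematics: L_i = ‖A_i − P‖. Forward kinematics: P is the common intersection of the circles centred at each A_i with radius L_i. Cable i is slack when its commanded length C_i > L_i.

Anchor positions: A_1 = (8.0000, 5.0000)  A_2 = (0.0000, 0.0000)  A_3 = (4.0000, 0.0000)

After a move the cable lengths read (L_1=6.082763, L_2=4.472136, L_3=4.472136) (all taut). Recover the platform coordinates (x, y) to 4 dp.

(2.0000, 4.0000)

circle eqns → linear via eq_j − eq_1; set c_j = A_j·A_j − L_j²
c_1 = 64.0000+25.0000−37.0000 = 52.0000
16.0000·x + 10.0000·y = c_1−c_2 = 72.0000
8.0000·x + 10.0000·y = c_1−c_3 = 56.0000
solve first two rows → x=2.0000, y=4.0000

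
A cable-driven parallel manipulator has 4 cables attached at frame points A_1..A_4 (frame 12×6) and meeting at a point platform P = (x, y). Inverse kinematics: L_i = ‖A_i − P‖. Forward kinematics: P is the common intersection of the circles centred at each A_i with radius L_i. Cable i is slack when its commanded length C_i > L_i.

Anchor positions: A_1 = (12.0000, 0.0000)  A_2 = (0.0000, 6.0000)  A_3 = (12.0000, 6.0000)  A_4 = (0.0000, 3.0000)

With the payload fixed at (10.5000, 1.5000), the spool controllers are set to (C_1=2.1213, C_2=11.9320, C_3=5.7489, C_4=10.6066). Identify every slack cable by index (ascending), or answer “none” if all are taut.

2, 3

cable 1: L_1 = ‖A_1−P‖ = 2.1213;  C_1 = 2.1213 → taut
cable 2: L_2 = ‖A_2−P‖ = 11.4237;  C_2 = 11.9320 → slack
cable 3: L_3 = ‖A_3−P‖ = 4.7434;  C_3 = 5.7489 → slack
cable 4: L_4 = ‖A_4−P‖ = 10.6066;  C_4 = 10.6066 → taut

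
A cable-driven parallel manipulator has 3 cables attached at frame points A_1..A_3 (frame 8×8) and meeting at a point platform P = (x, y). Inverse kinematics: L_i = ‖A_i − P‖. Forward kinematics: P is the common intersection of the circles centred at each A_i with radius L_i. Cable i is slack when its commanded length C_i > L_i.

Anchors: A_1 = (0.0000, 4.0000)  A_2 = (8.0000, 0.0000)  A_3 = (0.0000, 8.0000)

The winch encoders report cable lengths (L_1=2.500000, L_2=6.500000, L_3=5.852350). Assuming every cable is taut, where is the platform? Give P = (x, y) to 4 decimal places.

expand ‖A_i−P‖²=L_i² and subtract eq 1 (c_i ≔ ‖A_i‖²−L_i²)
c_1 = 0.0000+16.0000−6.2500 = 9.7500
eq1−eq2 → [-16.0000  8.0000]·P = -12.0000
eq1−eq3 → [0.0000  -8.0000]·P = -20.0000
2×2 solve → P = (2.0000, 2.5000)

(2.0000, 2.5000)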